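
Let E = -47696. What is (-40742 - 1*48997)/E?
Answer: 89739/47696 ≈ 1.8815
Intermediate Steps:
(-40742 - 1*48997)/E = (-40742 - 1*48997)/(-47696) = (-40742 - 48997)*(-1/47696) = -89739*(-1/47696) = 89739/47696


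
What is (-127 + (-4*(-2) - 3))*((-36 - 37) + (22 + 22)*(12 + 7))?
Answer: -93086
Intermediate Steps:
(-127 + (-4*(-2) - 3))*((-36 - 37) + (22 + 22)*(12 + 7)) = (-127 + (8 - 3))*(-73 + 44*19) = (-127 + 5)*(-73 + 836) = -122*763 = -93086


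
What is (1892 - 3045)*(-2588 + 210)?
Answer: 2741834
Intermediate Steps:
(1892 - 3045)*(-2588 + 210) = -1153*(-2378) = 2741834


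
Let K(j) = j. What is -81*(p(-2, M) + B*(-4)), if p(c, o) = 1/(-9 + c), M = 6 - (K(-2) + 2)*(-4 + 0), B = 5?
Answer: 17901/11 ≈ 1627.4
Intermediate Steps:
M = 6 (M = 6 - (-2 + 2)*(-4 + 0) = 6 - 0*(-4) = 6 - 1*0 = 6 + 0 = 6)
-81*(p(-2, M) + B*(-4)) = -81*(1/(-9 - 2) + 5*(-4)) = -81*(1/(-11) - 20) = -81*(-1/11 - 20) = -81*(-221/11) = 17901/11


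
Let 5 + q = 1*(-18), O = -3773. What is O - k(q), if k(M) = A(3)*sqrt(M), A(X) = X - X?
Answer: -3773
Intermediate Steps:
A(X) = 0
q = -23 (q = -5 + 1*(-18) = -5 - 18 = -23)
k(M) = 0 (k(M) = 0*sqrt(M) = 0)
O - k(q) = -3773 - 1*0 = -3773 + 0 = -3773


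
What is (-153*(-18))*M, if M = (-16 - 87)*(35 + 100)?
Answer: -38294370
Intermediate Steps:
M = -13905 (M = -103*135 = -13905)
(-153*(-18))*M = -153*(-18)*(-13905) = 2754*(-13905) = -38294370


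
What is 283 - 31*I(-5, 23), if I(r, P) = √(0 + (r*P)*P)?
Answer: 283 - 713*I*√5 ≈ 283.0 - 1594.3*I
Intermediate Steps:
I(r, P) = √(r*P²) (I(r, P) = √(0 + (P*r)*P) = √(0 + r*P²) = √(r*P²))
283 - 31*I(-5, 23) = 283 - 31*23*I*√5 = 283 - 713*I*√5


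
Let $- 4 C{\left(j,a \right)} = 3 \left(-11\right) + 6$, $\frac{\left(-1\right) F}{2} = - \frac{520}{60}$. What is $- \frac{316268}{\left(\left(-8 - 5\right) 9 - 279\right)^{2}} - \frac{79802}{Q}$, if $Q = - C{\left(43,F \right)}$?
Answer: $\frac{463410949}{39204} \approx 11821.0$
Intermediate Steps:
$F = \frac{52}{3}$ ($F = - 2 \left(- \frac{520}{60}\right) = - 2 \left(\left(-520\right) \frac{1}{60}\right) = \left(-2\right) \left(- \frac{26}{3}\right) = \frac{52}{3} \approx 17.333$)
$C{\left(j,a \right)} = \frac{27}{4}$ ($C{\left(j,a \right)} = - \frac{3 \left(-11\right) + 6}{4} = - \frac{-33 + 6}{4} = \left(- \frac{1}{4}\right) \left(-27\right) = \frac{27}{4}$)
$Q = - \frac{27}{4}$ ($Q = \left(-1\right) \frac{27}{4} = - \frac{27}{4} \approx -6.75$)
$- \frac{316268}{\left(\left(-8 - 5\right) 9 - 279\right)^{2}} - \frac{79802}{Q} = - \frac{316268}{\left(\left(-8 - 5\right) 9 - 279\right)^{2}} - \frac{79802}{- \frac{27}{4}} = - \frac{316268}{\left(\left(-13\right) 9 - 279\right)^{2}} - - \frac{319208}{27} = - \frac{316268}{\left(-117 - 279\right)^{2}} + \frac{319208}{27} = - \frac{316268}{\left(-396\right)^{2}} + \frac{319208}{27} = - \frac{316268}{156816} + \frac{319208}{27} = \left(-316268\right) \frac{1}{156816} + \frac{319208}{27} = - \frac{79067}{39204} + \frac{319208}{27} = \frac{463410949}{39204}$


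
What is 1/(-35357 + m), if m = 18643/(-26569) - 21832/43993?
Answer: -1168850017/41328430266976 ≈ -2.8282e-5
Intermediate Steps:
m = -1400215907/1168850017 (m = 18643*(-1/26569) - 21832*1/43993 = -18643/26569 - 21832/43993 = -1400215907/1168850017 ≈ -1.1979)
1/(-35357 + m) = 1/(-35357 - 1400215907/1168850017) = 1/(-41328430266976/1168850017) = -1168850017/41328430266976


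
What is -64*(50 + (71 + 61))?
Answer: -11648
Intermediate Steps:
-64*(50 + (71 + 61)) = -64*(50 + 132) = -64*182 = -11648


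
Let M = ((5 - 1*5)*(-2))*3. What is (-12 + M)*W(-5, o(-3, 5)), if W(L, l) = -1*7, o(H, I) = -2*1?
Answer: 84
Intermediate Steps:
o(H, I) = -2
W(L, l) = -7
M = 0 (M = ((5 - 5)*(-2))*3 = (0*(-2))*3 = 0*3 = 0)
(-12 + M)*W(-5, o(-3, 5)) = (-12 + 0)*(-7) = -12*(-7) = 84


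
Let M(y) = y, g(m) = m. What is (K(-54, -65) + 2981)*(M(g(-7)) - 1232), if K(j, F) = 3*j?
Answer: -3492741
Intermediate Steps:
(K(-54, -65) + 2981)*(M(g(-7)) - 1232) = (3*(-54) + 2981)*(-7 - 1232) = (-162 + 2981)*(-1239) = 2819*(-1239) = -3492741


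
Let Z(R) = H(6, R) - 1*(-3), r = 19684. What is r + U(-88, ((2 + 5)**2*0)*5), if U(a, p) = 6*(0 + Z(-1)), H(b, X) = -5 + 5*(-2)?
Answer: 19612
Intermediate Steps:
H(b, X) = -15 (H(b, X) = -5 - 10 = -15)
Z(R) = -12 (Z(R) = -15 - 1*(-3) = -15 + 3 = -12)
U(a, p) = -72 (U(a, p) = 6*(0 - 12) = 6*(-12) = -72)
r + U(-88, ((2 + 5)**2*0)*5) = 19684 - 72 = 19612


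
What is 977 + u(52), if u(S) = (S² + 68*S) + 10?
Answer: 7227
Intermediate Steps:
u(S) = 10 + S² + 68*S
977 + u(52) = 977 + (10 + 52² + 68*52) = 977 + (10 + 2704 + 3536) = 977 + 6250 = 7227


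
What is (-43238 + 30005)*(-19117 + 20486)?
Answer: -18115977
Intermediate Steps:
(-43238 + 30005)*(-19117 + 20486) = -13233*1369 = -18115977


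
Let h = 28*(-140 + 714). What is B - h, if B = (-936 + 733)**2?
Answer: 25137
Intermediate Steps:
B = 41209 (B = (-203)**2 = 41209)
h = 16072 (h = 28*574 = 16072)
B - h = 41209 - 1*16072 = 41209 - 16072 = 25137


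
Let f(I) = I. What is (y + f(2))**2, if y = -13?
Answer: 121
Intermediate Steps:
(y + f(2))**2 = (-13 + 2)**2 = (-11)**2 = 121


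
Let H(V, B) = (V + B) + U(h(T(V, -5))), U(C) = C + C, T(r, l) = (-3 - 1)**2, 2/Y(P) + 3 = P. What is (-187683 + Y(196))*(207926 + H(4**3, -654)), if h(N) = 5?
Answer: -7510656213682/193 ≈ -3.8915e+10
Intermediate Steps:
Y(P) = 2/(-3 + P)
T(r, l) = 16 (T(r, l) = (-4)**2 = 16)
U(C) = 2*C
H(V, B) = 10 + B + V (H(V, B) = (V + B) + 2*5 = (B + V) + 10 = 10 + B + V)
(-187683 + Y(196))*(207926 + H(4**3, -654)) = (-187683 + 2/(-3 + 196))*(207926 + (10 - 654 + 4**3)) = (-187683 + 2/193)*(207926 + (10 - 654 + 64)) = (-187683 + 2*(1/193))*(207926 - 580) = (-187683 + 2/193)*207346 = -36222817/193*207346 = -7510656213682/193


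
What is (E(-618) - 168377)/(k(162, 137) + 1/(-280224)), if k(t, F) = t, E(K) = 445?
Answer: -47058576768/45396287 ≈ -1036.6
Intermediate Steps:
(E(-618) - 168377)/(k(162, 137) + 1/(-280224)) = (445 - 168377)/(162 + 1/(-280224)) = -167932/(162 - 1/280224) = -167932/45396287/280224 = -167932*280224/45396287 = -47058576768/45396287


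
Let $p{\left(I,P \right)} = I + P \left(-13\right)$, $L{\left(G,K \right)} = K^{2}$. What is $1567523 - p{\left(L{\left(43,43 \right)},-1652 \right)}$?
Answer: $1544198$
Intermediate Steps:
$p{\left(I,P \right)} = I - 13 P$
$1567523 - p{\left(L{\left(43,43 \right)},-1652 \right)} = 1567523 - \left(43^{2} - -21476\right) = 1567523 - \left(1849 + 21476\right) = 1567523 - 23325 = 1544198$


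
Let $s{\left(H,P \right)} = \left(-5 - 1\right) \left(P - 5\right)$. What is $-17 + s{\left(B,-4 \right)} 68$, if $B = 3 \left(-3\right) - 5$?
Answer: $3655$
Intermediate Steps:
$B = -14$ ($B = -9 - 5 = -14$)
$s{\left(H,P \right)} = 30 - 6 P$ ($s{\left(H,P \right)} = - 6 \left(-5 + P\right) = 30 - 6 P$)
$-17 + s{\left(B,-4 \right)} 68 = -17 + \left(30 - -24\right) 68 = -17 + \left(30 + 24\right) 68 = -17 + 54 \cdot 68 = -17 + 3672 = 3655$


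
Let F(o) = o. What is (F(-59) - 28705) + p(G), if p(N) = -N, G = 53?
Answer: -28817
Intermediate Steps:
(F(-59) - 28705) + p(G) = (-59 - 28705) - 1*53 = -28764 - 53 = -28817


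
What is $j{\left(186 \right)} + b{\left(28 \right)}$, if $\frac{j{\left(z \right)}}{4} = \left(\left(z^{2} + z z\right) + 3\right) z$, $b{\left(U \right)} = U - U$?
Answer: $51481080$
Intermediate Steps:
$b{\left(U \right)} = 0$
$j{\left(z \right)} = 4 z \left(3 + 2 z^{2}\right)$ ($j{\left(z \right)} = 4 \left(\left(z^{2} + z z\right) + 3\right) z = 4 \left(\left(z^{2} + z^{2}\right) + 3\right) z = 4 \left(2 z^{2} + 3\right) z = 4 \left(3 + 2 z^{2}\right) z = 4 z \left(3 + 2 z^{2}\right)$)
$j{\left(186 \right)} + b{\left(28 \right)} = \left(8 \cdot 186^{3} + 12 \cdot 186\right) + 0 = \left(8 \cdot 6434856 + 2232\right) + 0 = \left(51478848 + 2232\right) + 0 = 51481080 + 0 = 51481080$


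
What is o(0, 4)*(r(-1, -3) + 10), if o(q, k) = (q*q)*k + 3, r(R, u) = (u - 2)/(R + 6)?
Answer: 27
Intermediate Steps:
r(R, u) = (-2 + u)/(6 + R)
o(q, k) = 3 + k*q² (o(q, k) = q²*k + 3 = k*q² + 3 = 3 + k*q²)
o(0, 4)*(r(-1, -3) + 10) = (3 + 4*0²)*((-2 - 3)/(6 - 1) + 10) = (3 + 4*0)*(-5/5 + 10) = (3 + 0)*((⅕)*(-5) + 10) = 3*(-1 + 10) = 3*9 = 27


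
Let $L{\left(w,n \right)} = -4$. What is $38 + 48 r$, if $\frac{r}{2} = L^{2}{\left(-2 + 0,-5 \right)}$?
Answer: $1574$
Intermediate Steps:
$r = 32$ ($r = 2 \left(-4\right)^{2} = 2 \cdot 16 = 32$)
$38 + 48 r = 38 + 48 \cdot 32 = 38 + 1536 = 1574$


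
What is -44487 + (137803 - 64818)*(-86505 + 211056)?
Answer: 9090310248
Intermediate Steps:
-44487 + (137803 - 64818)*(-86505 + 211056) = -44487 + 72985*124551 = -44487 + 9090354735 = 9090310248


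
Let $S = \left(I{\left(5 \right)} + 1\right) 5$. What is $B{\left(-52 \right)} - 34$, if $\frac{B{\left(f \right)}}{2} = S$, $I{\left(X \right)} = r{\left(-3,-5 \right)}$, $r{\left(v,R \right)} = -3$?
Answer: $-54$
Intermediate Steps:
$I{\left(X \right)} = -3$
$S = -10$ ($S = \left(-3 + 1\right) 5 = \left(-2\right) 5 = -10$)
$B{\left(f \right)} = -20$ ($B{\left(f \right)} = 2 \left(-10\right) = -20$)
$B{\left(-52 \right)} - 34 = -20 - 34 = -54$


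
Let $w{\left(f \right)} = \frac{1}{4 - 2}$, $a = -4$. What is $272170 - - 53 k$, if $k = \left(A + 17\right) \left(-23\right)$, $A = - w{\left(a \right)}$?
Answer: $\frac{504113}{2} \approx 2.5206 \cdot 10^{5}$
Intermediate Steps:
$w{\left(f \right)} = \frac{1}{2}$
$A = - \frac{1}{2}$ ($A = \left(-1\right) \frac{1}{2} = - \frac{1}{2} \approx -0.5$)
$k = - \frac{759}{2}$ ($k = \left(- \frac{1}{2} + 17\right) \left(-23\right) = \frac{33}{2} \left(-23\right) = - \frac{759}{2} \approx -379.5$)
$272170 - - 53 k = 272170 - \left(-53\right) \left(- \frac{759}{2}\right) = 272170 - \frac{40227}{2} = \frac{504113}{2}$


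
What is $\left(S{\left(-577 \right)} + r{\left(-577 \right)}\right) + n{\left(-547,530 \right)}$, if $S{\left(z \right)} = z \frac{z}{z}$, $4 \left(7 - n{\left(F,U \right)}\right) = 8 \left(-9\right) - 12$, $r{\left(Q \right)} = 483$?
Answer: $-66$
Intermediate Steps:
$n{\left(F,U \right)} = 28$ ($n{\left(F,U \right)} = 7 - \frac{8 \left(-9\right) - 12}{4} = 7 - \frac{-72 - 12}{4} = 7 - -21 = 7 + 21 = 28$)
$S{\left(z \right)} = z$ ($S{\left(z \right)} = z 1 = z$)
$\left(S{\left(-577 \right)} + r{\left(-577 \right)}\right) + n{\left(-547,530 \right)} = \left(-577 + 483\right) + 28 = -94 + 28 = -66$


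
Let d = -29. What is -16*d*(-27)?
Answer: -12528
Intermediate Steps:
-16*d*(-27) = -16*(-29)*(-27) = 464*(-27) = -12528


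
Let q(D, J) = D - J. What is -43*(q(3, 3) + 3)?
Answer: -129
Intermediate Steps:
-43*(q(3, 3) + 3) = -43*((3 - 1*3) + 3) = -43*((3 - 3) + 3) = -43*(0 + 3) = -43*3 = -129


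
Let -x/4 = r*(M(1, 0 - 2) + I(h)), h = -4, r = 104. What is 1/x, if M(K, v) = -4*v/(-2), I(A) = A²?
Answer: -1/4992 ≈ -0.00020032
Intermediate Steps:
M(K, v) = 2*v (M(K, v) = -4*v*(-½) = 2*v)
x = -4992 (x = -416*(2*(0 - 2) + (-4)²) = -416*(2*(-2) + 16) = -416*(-4 + 16) = -416*12 = -4*1248 = -4992)
1/x = 1/(-4992) = -1/4992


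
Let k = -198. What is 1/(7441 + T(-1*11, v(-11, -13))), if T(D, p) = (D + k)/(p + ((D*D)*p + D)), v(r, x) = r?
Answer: 123/915262 ≈ 0.00013439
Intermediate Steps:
T(D, p) = (-198 + D)/(D + p + p*D**2) (T(D, p) = (D - 198)/(p + ((D*D)*p + D)) = (-198 + D)/(p + (D**2*p + D)) = (-198 + D)/(p + (p*D**2 + D)) = (-198 + D)/(p + (D + p*D**2)) = (-198 + D)/(D + p + p*D**2))
1/(7441 + T(-1*11, v(-11, -13))) = 1/(7441 + (-198 - 1*11)/(-1*11 - 11 - 11*(-1*11)**2)) = 1/(7441 + (-198 - 11)/(-11 - 11 - 11*(-11)**2)) = 1/(7441 - 209/(-11 - 11 - 11*121)) = 1/(7441 - 209/(-11 - 11 - 1331)) = 1/(7441 - 209/(-1353)) = 1/(7441 - 1/1353*(-209)) = 1/(7441 + 19/123) = 1/(915262/123) = 123/915262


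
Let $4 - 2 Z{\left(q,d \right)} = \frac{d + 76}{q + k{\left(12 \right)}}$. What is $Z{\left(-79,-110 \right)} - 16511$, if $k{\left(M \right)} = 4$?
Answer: $- \frac{1238192}{75} \approx -16509.0$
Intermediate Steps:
$Z{\left(q,d \right)} = 2 - \frac{76 + d}{2 \left(4 + q\right)}$ ($Z{\left(q,d \right)} = 2 - \frac{\left(d + 76\right) \frac{1}{q + 4}}{2} = 2 - \frac{\left(76 + d\right) \frac{1}{4 + q}}{2} = 2 - \frac{\frac{1}{4 + q} \left(76 + d\right)}{2} = 2 - \frac{76 + d}{2 \left(4 + q\right)}$)
$Z{\left(-79,-110 \right)} - 16511 = \frac{-60 - -110 + 4 \left(-79\right)}{2 \left(4 - 79\right)} - 16511 = \frac{-60 + 110 - 316}{2 \left(-75\right)} - 16511 = \frac{1}{2} \left(- \frac{1}{75}\right) \left(-266\right) - 16511 = \frac{133}{75} - 16511 = - \frac{1238192}{75}$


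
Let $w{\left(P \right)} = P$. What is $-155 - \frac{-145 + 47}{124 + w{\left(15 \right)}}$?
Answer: $- \frac{21447}{139} \approx -154.29$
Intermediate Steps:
$-155 - \frac{-145 + 47}{124 + w{\left(15 \right)}} = -155 - \frac{-145 + 47}{124 + 15} = -155 - - \frac{98}{139} = -155 + \frac{98}{139} = - \frac{21447}{139}$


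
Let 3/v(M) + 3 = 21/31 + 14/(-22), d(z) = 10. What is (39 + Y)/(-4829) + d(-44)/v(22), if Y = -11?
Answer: -4432114/449097 ≈ -9.8689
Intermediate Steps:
v(M) = -1023/1009 (v(M) = 3/(-3 + (21/31 + 14/(-22))) = 3/(-3 + (21*(1/31) + 14*(-1/22))) = 3/(-3 + (21/31 - 7/11)) = 3/(-3 + 14/341) = 3/(-1009/341) = 3*(-341/1009) = -1023/1009)
(39 + Y)/(-4829) + d(-44)/v(22) = (39 - 11)/(-4829) + 10/(-1023/1009) = 28*(-1/4829) + 10*(-1009/1023) = -28/4829 - 10090/1023 = -4432114/449097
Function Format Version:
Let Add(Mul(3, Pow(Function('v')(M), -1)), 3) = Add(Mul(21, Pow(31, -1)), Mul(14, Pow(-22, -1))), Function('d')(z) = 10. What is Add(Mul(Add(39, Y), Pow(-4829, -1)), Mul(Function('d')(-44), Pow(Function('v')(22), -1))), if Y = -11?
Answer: Rational(-4432114, 449097) ≈ -9.8689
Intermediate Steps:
Function('v')(M) = Rational(-1023, 1009) (Function('v')(M) = Mul(3, Pow(Add(-3, Add(Mul(21, Pow(31, -1)), Mul(14, Pow(-22, -1)))), -1)) = Mul(3, Pow(Add(-3, Add(Mul(21, Rational(1, 31)), Mul(14, Rational(-1, 22)))), -1)) = Mul(3, Pow(Add(-3, Add(Rational(21, 31), Rational(-7, 11))), -1)) = Mul(3, Pow(Add(-3, Rational(14, 341)), -1)) = Mul(3, Pow(Rational(-1009, 341), -1)) = Mul(3, Rational(-341, 1009)) = Rational(-1023, 1009))
Add(Mul(Add(39, Y), Pow(-4829, -1)), Mul(Function('d')(-44), Pow(Function('v')(22), -1))) = Add(Mul(Add(39, -11), Pow(-4829, -1)), Mul(10, Pow(Rational(-1023, 1009), -1))) = Add(Mul(28, Rational(-1, 4829)), Mul(10, Rational(-1009, 1023))) = Add(Rational(-28, 4829), Rational(-10090, 1023)) = Rational(-4432114, 449097)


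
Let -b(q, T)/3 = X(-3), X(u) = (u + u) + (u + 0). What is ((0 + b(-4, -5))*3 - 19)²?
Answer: 3844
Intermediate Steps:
X(u) = 3*u (X(u) = 2*u + u = 3*u)
b(q, T) = 27 (b(q, T) = -9*(-3) = -3*(-9) = 27)
((0 + b(-4, -5))*3 - 19)² = ((0 + 27)*3 - 19)² = (27*3 - 19)² = (81 - 19)² = 62² = 3844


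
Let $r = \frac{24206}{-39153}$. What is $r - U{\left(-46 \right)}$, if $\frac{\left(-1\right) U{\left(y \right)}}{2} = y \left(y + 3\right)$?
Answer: $\frac{154865062}{39153} \approx 3955.4$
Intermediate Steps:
$r = - \frac{24206}{39153}$ ($r = 24206 \left(- \frac{1}{39153}\right) = - \frac{24206}{39153} \approx -0.61824$)
$U{\left(y \right)} = - 2 y \left(3 + y\right)$ ($U{\left(y \right)} = - 2 y \left(y + 3\right) = - 2 y \left(3 + y\right)$)
$r - U{\left(-46 \right)} = - \frac{24206}{39153} - \left(-2\right) \left(-46\right) \left(3 - 46\right) = - \frac{24206}{39153} - \left(-2\right) \left(-46\right) \left(-43\right) = - \frac{24206}{39153} - -3956 = - \frac{24206}{39153} + 3956 = \frac{154865062}{39153}$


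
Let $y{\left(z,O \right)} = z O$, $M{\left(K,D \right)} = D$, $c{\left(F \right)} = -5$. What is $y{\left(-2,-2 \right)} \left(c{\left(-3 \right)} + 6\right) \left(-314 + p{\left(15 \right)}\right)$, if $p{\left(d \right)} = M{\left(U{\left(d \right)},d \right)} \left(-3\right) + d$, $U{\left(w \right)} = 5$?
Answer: $-1376$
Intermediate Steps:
$p{\left(d \right)} = - 2 d$ ($p{\left(d \right)} = d \left(-3\right) + d = - 3 d + d = - 2 d$)
$y{\left(z,O \right)} = O z$
$y{\left(-2,-2 \right)} \left(c{\left(-3 \right)} + 6\right) \left(-314 + p{\left(15 \right)}\right) = \left(-2\right) \left(-2\right) \left(-5 + 6\right) \left(-314 - 30\right) = 4 \cdot 1 \left(-314 - 30\right) = 4 \left(-344\right) = -1376$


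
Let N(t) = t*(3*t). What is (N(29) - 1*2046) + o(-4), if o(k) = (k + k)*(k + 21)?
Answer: 341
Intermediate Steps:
o(k) = 2*k*(21 + k) (o(k) = (2*k)*(21 + k) = 2*k*(21 + k))
N(t) = 3*t**2
(N(29) - 1*2046) + o(-4) = (3*29**2 - 1*2046) + 2*(-4)*(21 - 4) = (3*841 - 2046) + 2*(-4)*17 = (2523 - 2046) - 136 = 477 - 136 = 341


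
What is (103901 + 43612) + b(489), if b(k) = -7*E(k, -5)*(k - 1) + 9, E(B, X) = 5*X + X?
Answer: 250002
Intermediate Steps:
E(B, X) = 6*X
b(k) = -201 + 210*k (b(k) = -7*6*(-5)*(k - 1) + 9 = -(-210)*(-1 + k) + 9 = -7*(30 - 30*k) + 9 = (-210 + 210*k) + 9 = -201 + 210*k)
(103901 + 43612) + b(489) = (103901 + 43612) + (-201 + 210*489) = 147513 + (-201 + 102690) = 147513 + 102489 = 250002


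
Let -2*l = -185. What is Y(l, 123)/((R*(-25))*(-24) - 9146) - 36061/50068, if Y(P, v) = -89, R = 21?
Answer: -64505373/86467436 ≈ -0.74601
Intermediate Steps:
l = 185/2 (l = -½*(-185) = 185/2 ≈ 92.500)
Y(l, 123)/((R*(-25))*(-24) - 9146) - 36061/50068 = -89/((21*(-25))*(-24) - 9146) - 36061/50068 = -89/(-525*(-24) - 9146) - 36061*1/50068 = -89/(12600 - 9146) - 36061/50068 = -89/3454 - 36061/50068 = -64505373/86467436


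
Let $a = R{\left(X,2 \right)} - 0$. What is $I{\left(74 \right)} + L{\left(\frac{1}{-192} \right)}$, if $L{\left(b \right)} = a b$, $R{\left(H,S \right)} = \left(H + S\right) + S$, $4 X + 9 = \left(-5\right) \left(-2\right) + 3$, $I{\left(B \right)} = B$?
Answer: $\frac{14203}{192} \approx 73.974$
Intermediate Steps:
$X = 1$ ($X = - \frac{9}{4} + \frac{\left(-5\right) \left(-2\right) + 3}{4} = - \frac{9}{4} + \frac{10 + 3}{4} = - \frac{9}{4} + \frac{1}{4} \cdot 13 = - \frac{9}{4} + \frac{13}{4} = 1$)
$R{\left(H,S \right)} = H + 2 S$
$a = 5$ ($a = \left(1 + 2 \cdot 2\right) - 0 = \left(1 + 4\right) + 0 = 5 + 0 = 5$)
$L{\left(b \right)} = 5 b$
$I{\left(74 \right)} + L{\left(\frac{1}{-192} \right)} = 74 + \frac{5}{-192} = 74 + 5 \left(- \frac{1}{192}\right) = 74 - \frac{5}{192} = \frac{14203}{192}$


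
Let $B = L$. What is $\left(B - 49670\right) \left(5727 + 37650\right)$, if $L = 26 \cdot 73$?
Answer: $-2072206044$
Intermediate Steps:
$L = 1898$
$B = 1898$
$\left(B - 49670\right) \left(5727 + 37650\right) = \left(1898 - 49670\right) \left(5727 + 37650\right) = \left(-47772\right) 43377 = -2072206044$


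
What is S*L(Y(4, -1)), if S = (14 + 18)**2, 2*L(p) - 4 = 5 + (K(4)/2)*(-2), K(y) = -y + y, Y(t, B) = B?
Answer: 4608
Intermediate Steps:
K(y) = 0
L(p) = 9/2 (L(p) = 2 + (5 + (0/2)*(-2))/2 = 2 + (5 + (0*(1/2))*(-2))/2 = 2 + (5 + 0*(-2))/2 = 2 + (5 + 0)/2 = 2 + (1/2)*5 = 2 + 5/2 = 9/2)
S = 1024 (S = 32**2 = 1024)
S*L(Y(4, -1)) = 1024*(9/2) = 4608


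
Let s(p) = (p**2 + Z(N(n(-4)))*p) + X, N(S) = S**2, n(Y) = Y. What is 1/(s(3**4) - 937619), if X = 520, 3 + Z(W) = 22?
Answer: -1/928999 ≈ -1.0764e-6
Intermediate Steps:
Z(W) = 19 (Z(W) = -3 + 22 = 19)
s(p) = 520 + p**2 + 19*p (s(p) = (p**2 + 19*p) + 520 = 520 + p**2 + 19*p)
1/(s(3**4) - 937619) = 1/((520 + (3**4)**2 + 19*3**4) - 937619) = 1/((520 + 81**2 + 19*81) - 937619) = 1/((520 + 6561 + 1539) - 937619) = 1/(8620 - 937619) = 1/(-928999) = -1/928999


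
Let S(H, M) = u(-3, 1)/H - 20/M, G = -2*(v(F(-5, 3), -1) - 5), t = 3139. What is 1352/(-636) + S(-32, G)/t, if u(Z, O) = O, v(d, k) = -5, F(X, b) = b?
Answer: -33956671/15971232 ≈ -2.1261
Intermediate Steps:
G = 20 (G = -2*(-5 - 5) = -2*(-10) = 20)
S(H, M) = 1/H - 20/M
1352/(-636) + S(-32, G)/t = 1352/(-636) + (1/(-32) - 20/20)/3139 = 1352*(-1/636) + (-1/32 - 20*1/20)*(1/3139) = -338/159 + (-1/32 - 1)*(1/3139) = -338/159 - 33/32*1/3139 = -338/159 - 33/100448 = -33956671/15971232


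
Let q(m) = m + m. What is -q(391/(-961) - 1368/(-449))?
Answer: -2278178/431489 ≈ -5.2798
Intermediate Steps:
q(m) = 2*m
-q(391/(-961) - 1368/(-449)) = -2*(391/(-961) - 1368/(-449)) = -2*(391*(-1/961) - 1368*(-1/449)) = -2*(-391/961 + 1368/449) = -2*1139089/431489 = -1*2278178/431489 = -2278178/431489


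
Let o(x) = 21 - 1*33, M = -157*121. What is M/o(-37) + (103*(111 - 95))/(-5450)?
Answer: 51756937/32700 ≈ 1582.8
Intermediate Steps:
M = -18997
o(x) = -12 (o(x) = 21 - 33 = -12)
M/o(-37) + (103*(111 - 95))/(-5450) = -18997/(-12) + (103*(111 - 95))/(-5450) = -18997*(-1/12) + (103*16)*(-1/5450) = 18997/12 + 1648*(-1/5450) = 18997/12 - 824/2725 = 51756937/32700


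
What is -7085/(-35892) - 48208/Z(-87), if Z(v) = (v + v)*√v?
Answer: 7085/35892 - 24104*I*√87/7569 ≈ 0.1974 - 29.704*I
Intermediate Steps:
Z(v) = 2*v^(3/2) (Z(v) = (2*v)*√v = 2*v^(3/2))
-7085/(-35892) - 48208/Z(-87) = -7085/(-35892) - 48208*I*√87/15138 = -7085*(-1/35892) - 48208*I*√87/15138 = 7085/35892 - 48208*I*√87/15138 = 7085/35892 - 24104*I*√87/7569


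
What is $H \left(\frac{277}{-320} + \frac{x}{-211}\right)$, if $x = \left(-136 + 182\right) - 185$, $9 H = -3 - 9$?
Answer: $\frac{13967}{50640} \approx 0.27581$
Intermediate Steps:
$H = - \frac{4}{3}$ ($H = \frac{-3 - 9}{9} = \frac{1}{9} \left(-12\right) = - \frac{4}{3} \approx -1.3333$)
$x = -139$ ($x = 46 - 185 = -139$)
$H \left(\frac{277}{-320} + \frac{x}{-211}\right) = - \frac{4 \left(\frac{277}{-320} - \frac{139}{-211}\right)}{3} = - \frac{4 \left(277 \left(- \frac{1}{320}\right) - - \frac{139}{211}\right)}{3} = - \frac{4 \left(- \frac{277}{320} + \frac{139}{211}\right)}{3} = \left(- \frac{4}{3}\right) \left(- \frac{13967}{67520}\right) = \frac{13967}{50640}$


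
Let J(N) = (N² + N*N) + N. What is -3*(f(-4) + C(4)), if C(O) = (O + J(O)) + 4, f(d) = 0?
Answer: -132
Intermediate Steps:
J(N) = N + 2*N² (J(N) = (N² + N²) + N = 2*N² + N = N + 2*N²)
C(O) = 4 + O + O*(1 + 2*O) (C(O) = (O + O*(1 + 2*O)) + 4 = 4 + O + O*(1 + 2*O))
-3*(f(-4) + C(4)) = -3*(0 + (4 + 2*4 + 2*4²)) = -3*(0 + (4 + 8 + 2*16)) = -3*(0 + (4 + 8 + 32)) = -3*(0 + 44) = -3*44 = -132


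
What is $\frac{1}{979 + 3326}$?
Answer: $\frac{1}{4305} \approx 0.00023229$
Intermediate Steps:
$\frac{1}{979 + 3326} = \frac{1}{4305}$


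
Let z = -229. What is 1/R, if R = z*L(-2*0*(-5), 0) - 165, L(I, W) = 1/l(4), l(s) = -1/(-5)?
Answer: -1/1310 ≈ -0.00076336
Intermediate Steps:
l(s) = 1/5 (l(s) = -1*(-1/5) = 1/5)
L(I, W) = 5 (L(I, W) = 1/(1/5) = 5)
R = -1310 (R = -229*5 - 165 = -1145 - 165 = -1310)
1/R = 1/(-1310) = -1/1310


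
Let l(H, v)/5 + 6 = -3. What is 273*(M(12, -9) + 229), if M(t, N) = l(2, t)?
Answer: 50232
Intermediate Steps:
l(H, v) = -45 (l(H, v) = -30 + 5*(-3) = -30 - 15 = -45)
M(t, N) = -45
273*(M(12, -9) + 229) = 273*(-45 + 229) = 273*184 = 50232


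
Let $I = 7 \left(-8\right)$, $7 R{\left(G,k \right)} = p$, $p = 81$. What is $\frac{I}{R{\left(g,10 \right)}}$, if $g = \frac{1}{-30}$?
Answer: $- \frac{392}{81} \approx -4.8395$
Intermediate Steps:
$g = - \frac{1}{30} \approx -0.033333$
$R{\left(G,k \right)} = \frac{81}{7}$ ($R{\left(G,k \right)} = \frac{1}{7} \cdot 81 = \frac{81}{7}$)
$I = -56$
$\frac{I}{R{\left(g,10 \right)}} = - \frac{56}{\frac{81}{7}} = \left(-56\right) \frac{7}{81} = - \frac{392}{81}$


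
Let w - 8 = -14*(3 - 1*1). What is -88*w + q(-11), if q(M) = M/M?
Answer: 1761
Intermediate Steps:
w = -20 (w = 8 - 14*(3 - 1*1) = 8 - 14*(3 - 1) = 8 - 14*2 = 8 - 28 = -20)
q(M) = 1
-88*w + q(-11) = -88*(-20) + 1 = 1760 + 1 = 1761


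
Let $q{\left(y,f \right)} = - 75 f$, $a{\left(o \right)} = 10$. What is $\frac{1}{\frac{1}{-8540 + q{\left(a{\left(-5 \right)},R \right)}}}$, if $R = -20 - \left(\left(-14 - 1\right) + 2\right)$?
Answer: $-8015$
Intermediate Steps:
$R = -7$ ($R = -20 - \left(-15 + 2\right) = -20 - -13 = -20 + 13 = -7$)
$\frac{1}{\frac{1}{-8540 + q{\left(a{\left(-5 \right)},R \right)}}} = \frac{1}{\frac{1}{-8540 - -525}} = \frac{1}{\frac{1}{-8540 + 525}} = \frac{1}{\frac{1}{-8015}} = \frac{1}{- \frac{1}{8015}} = -8015$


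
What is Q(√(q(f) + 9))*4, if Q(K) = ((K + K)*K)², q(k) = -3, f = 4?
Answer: 576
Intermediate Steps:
Q(K) = 4*K⁴ (Q(K) = ((2*K)*K)² = (2*K²)² = 4*K⁴)
Q(√(q(f) + 9))*4 = (4*(√(-3 + 9))⁴)*4 = (4*(√6)⁴)*4 = (4*36)*4 = 144*4 = 576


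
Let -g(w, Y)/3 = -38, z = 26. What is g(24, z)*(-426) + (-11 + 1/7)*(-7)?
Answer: -48488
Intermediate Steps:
g(w, Y) = 114 (g(w, Y) = -3*(-38) = 114)
g(24, z)*(-426) + (-11 + 1/7)*(-7) = 114*(-426) + (-11 + 1/7)*(-7) = -48564 + (-11 + ⅐)*(-7) = -48564 - 76/7*(-7) = -48564 + 76 = -48488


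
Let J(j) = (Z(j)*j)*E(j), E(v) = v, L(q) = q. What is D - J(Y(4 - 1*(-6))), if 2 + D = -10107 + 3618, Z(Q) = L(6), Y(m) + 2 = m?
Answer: -6875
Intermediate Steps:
Y(m) = -2 + m
Z(Q) = 6
D = -6491 (D = -2 + (-10107 + 3618) = -2 - 6489 = -6491)
J(j) = 6*j**2 (J(j) = (6*j)*j = 6*j**2)
D - J(Y(4 - 1*(-6))) = -6491 - 6*(-2 + (4 - 1*(-6)))**2 = -6491 - 6*(-2 + (4 + 6))**2 = -6491 - 6*(-2 + 10)**2 = -6491 - 6*8**2 = -6491 - 6*64 = -6491 - 1*384 = -6491 - 384 = -6875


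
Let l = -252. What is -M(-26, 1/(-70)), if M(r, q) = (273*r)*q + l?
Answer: 753/5 ≈ 150.60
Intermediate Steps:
M(r, q) = -252 + 273*q*r (M(r, q) = (273*r)*q - 252 = 273*q*r - 252 = -252 + 273*q*r)
-M(-26, 1/(-70)) = -(-252 + 273*(-26)/(-70)) = -(-252 + 273*(-1/70)*(-26)) = -(-252 + 507/5) = -1*(-753/5) = 753/5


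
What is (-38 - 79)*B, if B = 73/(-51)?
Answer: 2847/17 ≈ 167.47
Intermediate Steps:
B = -73/51 (B = 73*(-1/51) = -73/51 ≈ -1.4314)
(-38 - 79)*B = (-38 - 79)*(-73/51) = -117*(-73/51) = 2847/17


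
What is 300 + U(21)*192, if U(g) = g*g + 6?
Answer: 86124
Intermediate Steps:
U(g) = 6 + g² (U(g) = g² + 6 = 6 + g²)
300 + U(21)*192 = 300 + (6 + 21²)*192 = 300 + (6 + 441)*192 = 300 + 447*192 = 300 + 85824 = 86124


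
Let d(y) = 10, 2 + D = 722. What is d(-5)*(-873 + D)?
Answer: -1530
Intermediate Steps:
D = 720 (D = -2 + 722 = 720)
d(-5)*(-873 + D) = 10*(-873 + 720) = 10*(-153) = -1530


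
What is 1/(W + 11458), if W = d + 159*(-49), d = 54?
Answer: 1/3721 ≈ 0.00026874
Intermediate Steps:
W = -7737 (W = 54 + 159*(-49) = 54 - 7791 = -7737)
1/(W + 11458) = 1/(-7737 + 11458) = 1/3721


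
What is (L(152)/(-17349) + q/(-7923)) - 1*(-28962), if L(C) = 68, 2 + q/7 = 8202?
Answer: 1326669326270/45818709 ≈ 28955.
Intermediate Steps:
q = 57400 (q = -14 + 7*8202 = -14 + 57414 = 57400)
(L(152)/(-17349) + q/(-7923)) - 1*(-28962) = (68/(-17349) + 57400/(-7923)) - 1*(-28962) = (68*(-1/17349) + 57400*(-1/7923)) + 28962 = (-68/17349 - 57400/7923) + 28962 = -332123788/45818709 + 28962 = 1326669326270/45818709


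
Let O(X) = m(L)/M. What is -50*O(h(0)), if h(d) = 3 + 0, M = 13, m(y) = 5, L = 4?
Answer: -250/13 ≈ -19.231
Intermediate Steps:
h(d) = 3
O(X) = 5/13
-50*O(h(0)) = -50*5/13 = -250/13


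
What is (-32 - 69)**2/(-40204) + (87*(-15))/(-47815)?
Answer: -87058919/384470852 ≈ -0.22644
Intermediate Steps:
(-32 - 69)**2/(-40204) + (87*(-15))/(-47815) = (-101)**2*(-1/40204) - 1305*(-1/47815) = 10201*(-1/40204) + 261/9563 = -10201/40204 + 261/9563 = -87058919/384470852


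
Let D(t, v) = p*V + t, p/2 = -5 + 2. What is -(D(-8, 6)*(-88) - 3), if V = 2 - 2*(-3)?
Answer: -4925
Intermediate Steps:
V = 8 (V = 2 + 6 = 8)
p = -6 (p = 2*(-5 + 2) = 2*(-3) = -6)
D(t, v) = -48 + t (D(t, v) = -6*8 + t = -48 + t)
-(D(-8, 6)*(-88) - 3) = -((-48 - 8)*(-88) - 3) = -(-56*(-88) - 3) = -(4928 - 3) = -1*4925 = -4925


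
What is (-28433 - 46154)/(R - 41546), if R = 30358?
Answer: 74587/11188 ≈ 6.6667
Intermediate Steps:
(-28433 - 46154)/(R - 41546) = (-28433 - 46154)/(30358 - 41546) = -74587/(-11188) = -74587*(-1/11188) = 74587/11188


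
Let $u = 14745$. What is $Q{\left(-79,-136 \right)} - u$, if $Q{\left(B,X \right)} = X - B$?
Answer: $-14802$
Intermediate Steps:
$Q{\left(-79,-136 \right)} - u = \left(-136 - -79\right) - 14745 = \left(-136 + 79\right) - 14745 = -57 - 14745 = -14802$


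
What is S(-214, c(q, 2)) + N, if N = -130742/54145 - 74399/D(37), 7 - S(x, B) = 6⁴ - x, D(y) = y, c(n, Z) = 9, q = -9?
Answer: -7044228904/2003365 ≈ -3516.2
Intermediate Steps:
S(x, B) = -1289 + x (S(x, B) = 7 - (6⁴ - x) = 7 - (1296 - x) = 7 + (-1296 + x) = -1289 + x)
N = -4033171309/2003365 (N = -130742/54145 - 74399/37 = -4033171309/2003365 ≈ -2013.2)
S(-214, c(q, 2)) + N = (-1289 - 214) - 4033171309/2003365 = -1503 - 4033171309/2003365 = -7044228904/2003365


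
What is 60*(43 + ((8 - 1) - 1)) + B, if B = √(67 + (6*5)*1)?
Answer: 2940 + √97 ≈ 2949.8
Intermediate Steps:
B = √97 (B = √(67 + 30*1) = √(67 + 30) = √97 ≈ 9.8489)
60*(43 + ((8 - 1) - 1)) + B = 60*(43 + ((8 - 1) - 1)) + √97 = 60*(43 + (7 - 1)) + √97 = 60*(43 + 6) + √97 = 60*49 + √97 = 2940 + √97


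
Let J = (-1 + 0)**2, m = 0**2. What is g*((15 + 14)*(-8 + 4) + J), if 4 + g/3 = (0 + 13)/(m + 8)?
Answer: 6555/8 ≈ 819.38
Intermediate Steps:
m = 0
g = -57/8 (g = -12 + 3*((0 + 13)/(0 + 8)) = -12 + 3*(13/8) = -12 + 39/8 = -57/8 ≈ -7.1250)
J = 1 (J = (-1)**2 = 1)
g*((15 + 14)*(-8 + 4) + J) = -57*((15 + 14)*(-8 + 4) + 1)/8 = -57*(29*(-4) + 1)/8 = -57*(-116 + 1)/8 = -57/8*(-115) = 6555/8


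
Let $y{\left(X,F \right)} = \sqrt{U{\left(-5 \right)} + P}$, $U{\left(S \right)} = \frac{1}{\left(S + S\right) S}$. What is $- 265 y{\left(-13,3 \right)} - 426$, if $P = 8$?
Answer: $-426 - \frac{53 \sqrt{802}}{2} \approx -1176.5$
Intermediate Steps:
$U{\left(S \right)} = \frac{1}{2 S^{2}}$ ($U{\left(S \right)} = \frac{1}{2 S S} = \frac{\frac{1}{2} \frac{1}{S}}{S} = \frac{1}{2 S^{2}}$)
$y{\left(X,F \right)} = \frac{\sqrt{802}}{10}$ ($y{\left(X,F \right)} = \sqrt{\frac{1}{2 \cdot 25} + 8} = \sqrt{\frac{1}{2} \cdot \frac{1}{25} + 8} = \sqrt{\frac{1}{50} + 8} = \sqrt{\frac{401}{50}} = \frac{\sqrt{802}}{10}$)
$- 265 y{\left(-13,3 \right)} - 426 = - 265 \frac{\sqrt{802}}{10} - 426 = - \frac{53 \sqrt{802}}{2} - 426 = -426 - \frac{53 \sqrt{802}}{2}$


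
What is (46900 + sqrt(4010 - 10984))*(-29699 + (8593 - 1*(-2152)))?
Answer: -888942600 - 18954*I*sqrt(6974) ≈ -8.8894e+8 - 1.5829e+6*I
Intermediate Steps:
(46900 + sqrt(4010 - 10984))*(-29699 + (8593 - 1*(-2152))) = (46900 + sqrt(-6974))*(-29699 + (8593 + 2152)) = (46900 + I*sqrt(6974))*(-29699 + 10745) = (46900 + I*sqrt(6974))*(-18954) = -888942600 - 18954*I*sqrt(6974)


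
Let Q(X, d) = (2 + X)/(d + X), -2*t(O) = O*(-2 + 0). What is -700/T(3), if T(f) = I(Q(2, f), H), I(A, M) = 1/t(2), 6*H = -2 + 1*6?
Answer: -1400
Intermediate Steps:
t(O) = O (t(O) = -O*(-2 + 0)/2 = -O*(-2)/2 = -(-1)*O = O)
Q(X, d) = (2 + X)/(X + d)
H = ⅔ (H = (-2 + 1*6)/6 = (-2 + 6)/6 = (⅙)*4 = ⅔ ≈ 0.66667)
I(A, M) = ½ (I(A, M) = 1/2 = ½)
T(f) = ½
-700/T(3) = -700/½ = -700*2 = -1400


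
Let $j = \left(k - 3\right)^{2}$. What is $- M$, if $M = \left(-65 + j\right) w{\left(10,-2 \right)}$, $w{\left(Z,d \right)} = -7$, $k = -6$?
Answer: $112$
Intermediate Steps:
$j = 81$ ($j = \left(-6 - 3\right)^{2} = \left(-9\right)^{2} = 81$)
$M = -112$ ($M = \left(-65 + 81\right) \left(-7\right) = 16 \left(-7\right) = -112$)
$- M = \left(-1\right) \left(-112\right) = 112$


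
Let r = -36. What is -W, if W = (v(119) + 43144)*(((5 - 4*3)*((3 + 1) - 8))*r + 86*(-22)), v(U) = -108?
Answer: 124804400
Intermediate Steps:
W = -124804400 (W = (-108 + 43144)*(((5 - 4*3)*((3 + 1) - 8))*(-36) + 86*(-22)) = 43036*(((5 - 12)*(4 - 8))*(-36) - 1892) = 43036*(-7*(-4)*(-36) - 1892) = 43036*(28*(-36) - 1892) = 43036*(-1008 - 1892) = 43036*(-2900) = -124804400)
-W = -1*(-124804400) = 124804400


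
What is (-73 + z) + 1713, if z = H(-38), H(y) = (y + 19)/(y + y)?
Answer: 6561/4 ≈ 1640.3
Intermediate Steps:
H(y) = (19 + y)/(2*y) (H(y) = (19 + y)/((2*y)) = (19 + y)*(1/(2*y)) = (19 + y)/(2*y))
z = ¼ (z = (½)*(19 - 38)/(-38) = (½)*(-1/38)*(-19) = ¼ ≈ 0.25000)
(-73 + z) + 1713 = (-73 + ¼) + 1713 = -291/4 + 1713 = 6561/4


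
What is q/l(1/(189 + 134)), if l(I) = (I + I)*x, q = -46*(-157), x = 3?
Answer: 1166353/3 ≈ 3.8878e+5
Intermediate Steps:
q = 7222
l(I) = 6*I (l(I) = (I + I)*3 = (2*I)*3 = 6*I)
q/l(1/(189 + 134)) = 7222/((6/(189 + 134))) = 7222/((6/323)) = 7222/((6*(1/323))) = 7222/(6/323) = 7222*(323/6) = 1166353/3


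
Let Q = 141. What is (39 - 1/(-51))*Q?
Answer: 93530/17 ≈ 5501.8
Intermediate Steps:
(39 - 1/(-51))*Q = (39 - 1/(-51))*141 = (39 - 1*(-1/51))*141 = (39 + 1/51)*141 = (1990/51)*141 = 93530/17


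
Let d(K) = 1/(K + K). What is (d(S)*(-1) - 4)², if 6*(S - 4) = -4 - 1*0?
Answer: 6889/400 ≈ 17.223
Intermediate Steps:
S = 10/3 (S = 4 + (-4 - 1*0)/6 = 4 + (-4 + 0)/6 = 4 + (⅙)*(-4) = 4 - ⅔ = 10/3 ≈ 3.3333)
d(K) = 1/(2*K)
(d(S)*(-1) - 4)² = ((1/(2*(10/3)))*(-1) - 4)² = (((½)*(3/10))*(-1) - 4)² = ((3/20)*(-1) - 4)² = (-3/20 - 4)² = (-83/20)² = 6889/400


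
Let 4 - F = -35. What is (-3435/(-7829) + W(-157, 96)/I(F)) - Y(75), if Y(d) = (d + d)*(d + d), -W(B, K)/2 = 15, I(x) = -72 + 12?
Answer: -352290301/15658 ≈ -22499.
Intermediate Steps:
F = 39 (F = 4 - 1*(-35) = 4 + 35 = 39)
I(x) = -60
W(B, K) = -30 (W(B, K) = -2*15 = -30)
Y(d) = 4*d² (Y(d) = (2*d)*(2*d) = 4*d²)
(-3435/(-7829) + W(-157, 96)/I(F)) - Y(75) = (-3435/(-7829) - 30/(-60)) - 4*75² = (-3435*(-1/7829) - 30*(-1/60)) - 4*5625 = (3435/7829 + ½) - 1*22500 = 14699/15658 - 22500 = -352290301/15658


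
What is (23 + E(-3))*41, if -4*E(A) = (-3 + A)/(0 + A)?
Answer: 1845/2 ≈ 922.50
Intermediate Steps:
E(A) = -(-3 + A)/(4*A) (E(A) = -(-3 + A)/(4*(0 + A)) = -(-3 + A)/(4*A))
(23 + E(-3))*41 = (23 + (¼)*(3 - 1*(-3))/(-3))*41 = (23 + (¼)*(-⅓)*(3 + 3))*41 = (23 + (¼)*(-⅓)*6)*41 = (23 - ½)*41 = (45/2)*41 = 1845/2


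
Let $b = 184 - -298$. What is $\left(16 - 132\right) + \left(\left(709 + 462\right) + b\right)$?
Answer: $1537$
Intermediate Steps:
$b = 482$ ($b = 184 + 298 = 482$)
$\left(16 - 132\right) + \left(\left(709 + 462\right) + b\right) = \left(16 - 132\right) + \left(\left(709 + 462\right) + 482\right) = \left(16 - 132\right) + \left(1171 + 482\right) = -116 + 1653 = 1537$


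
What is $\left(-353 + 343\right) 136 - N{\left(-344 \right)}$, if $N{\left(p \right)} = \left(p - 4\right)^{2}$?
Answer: $-122464$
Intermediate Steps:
$N{\left(p \right)} = \left(-4 + p\right)^{2}$
$\left(-353 + 343\right) 136 - N{\left(-344 \right)} = \left(-353 + 343\right) 136 - \left(-4 - 344\right)^{2} = \left(-10\right) 136 - \left(-348\right)^{2} = -1360 - 121104 = -122464$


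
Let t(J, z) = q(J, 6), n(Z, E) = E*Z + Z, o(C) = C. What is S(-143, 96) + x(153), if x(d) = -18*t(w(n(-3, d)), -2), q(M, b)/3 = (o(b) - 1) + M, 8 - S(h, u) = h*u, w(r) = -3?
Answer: 13628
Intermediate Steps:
n(Z, E) = Z + E*Z
S(h, u) = 8 - h*u
q(M, b) = -3 + 3*M + 3*b (q(M, b) = 3*((b - 1) + M) = 3*((-1 + b) + M) = 3*(-1 + M + b) = -3 + 3*M + 3*b)
t(J, z) = 15 + 3*J (t(J, z) = -3 + 3*J + 3*6 = -3 + 3*J + 18 = 15 + 3*J)
x(d) = -108 (x(d) = -18*(15 + 3*(-3)) = -18*(15 - 9) = -18*6 = -108)
S(-143, 96) + x(153) = (8 - 1*(-143)*96) - 108 = (8 + 13728) - 108 = 13736 - 108 = 13628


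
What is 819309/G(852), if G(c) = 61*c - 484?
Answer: 819309/51488 ≈ 15.913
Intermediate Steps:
G(c) = -484 + 61*c
819309/G(852) = 819309/(-484 + 61*852) = 819309/(-484 + 51972) = 819309/51488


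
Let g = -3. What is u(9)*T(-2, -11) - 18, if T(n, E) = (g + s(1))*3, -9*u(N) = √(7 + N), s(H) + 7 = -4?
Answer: ⅔ ≈ 0.66667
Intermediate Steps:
s(H) = -11 (s(H) = -7 - 4 = -11)
u(N) = -√(7 + N)/9
T(n, E) = -42 (T(n, E) = (-3 - 11)*3 = -14*3 = -42)
u(9)*T(-2, -11) - 18 = -√(7 + 9)/9*(-42) - 18 = -√16/9*(-42) - 18 = -⅑*4*(-42) - 18 = -4/9*(-42) - 18 = 56/3 - 18 = ⅔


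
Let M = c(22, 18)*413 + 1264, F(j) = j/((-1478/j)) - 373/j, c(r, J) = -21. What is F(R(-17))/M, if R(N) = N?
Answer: -546381/186158534 ≈ -0.0029350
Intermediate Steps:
F(j) = -373/j - j²/1478 (F(j) = j*(-j/1478) - 373/j = -j²/1478 - 373/j = -373/j - j²/1478)
M = -7409 (M = -21*413 + 1264 = -8673 + 1264 = -7409)
F(R(-17))/M = ((1/1478)*(-551294 - 1*(-17)³)/(-17))/(-7409) = ((1/1478)*(-1/17)*(-551294 - 1*(-4913)))*(-1/7409) = ((1/1478)*(-1/17)*(-551294 + 4913))*(-1/7409) = ((1/1478)*(-1/17)*(-546381))*(-1/7409) = (546381/25126)*(-1/7409) = -546381/186158534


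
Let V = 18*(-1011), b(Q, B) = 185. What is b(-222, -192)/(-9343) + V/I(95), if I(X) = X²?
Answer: -171693539/84320575 ≈ -2.0362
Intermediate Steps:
V = -18198
b(-222, -192)/(-9343) + V/I(95) = 185/(-9343) - 18198/(95²) = 185*(-1/9343) - 18198/9025 = -185/9343 - 18198*1/9025 = -185/9343 - 18198/9025 = -171693539/84320575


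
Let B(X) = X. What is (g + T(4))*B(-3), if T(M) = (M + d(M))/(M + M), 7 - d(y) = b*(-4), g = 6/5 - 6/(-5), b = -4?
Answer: -213/40 ≈ -5.3250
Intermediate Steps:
g = 12/5 (g = 6*(⅕) - 6*(-⅕) = 6/5 + 6/5 = 12/5 ≈ 2.4000)
d(y) = -9 (d(y) = 7 - (-4)*(-4) = 7 - 1*16 = 7 - 16 = -9)
T(M) = (-9 + M)/(2*M) (T(M) = (M - 9)/(M + M) = (-9 + M)/((2*M)) = (-9 + M)*(1/(2*M)) = (-9 + M)/(2*M))
(g + T(4))*B(-3) = (12/5 + (½)*(-9 + 4)/4)*(-3) = (12/5 + (½)*(¼)*(-5))*(-3) = (12/5 - 5/8)*(-3) = (71/40)*(-3) = -213/40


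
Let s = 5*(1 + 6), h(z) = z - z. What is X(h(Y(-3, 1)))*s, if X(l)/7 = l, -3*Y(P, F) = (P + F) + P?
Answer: 0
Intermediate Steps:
Y(P, F) = -2*P/3 - F/3 (Y(P, F) = -((P + F) + P)/3 = -((F + P) + P)/3 = -(F + 2*P)/3 = -2*P/3 - F/3)
h(z) = 0
X(l) = 7*l
s = 35 (s = 5*7 = 35)
X(h(Y(-3, 1)))*s = (7*0)*35 = 0*35 = 0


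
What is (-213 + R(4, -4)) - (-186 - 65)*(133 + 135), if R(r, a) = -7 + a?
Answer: 67044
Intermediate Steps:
(-213 + R(4, -4)) - (-186 - 65)*(133 + 135) = (-213 + (-7 - 4)) - (-186 - 65)*(133 + 135) = (-213 - 11) - (-251)*268 = -224 - 1*(-67268) = -224 + 67268 = 67044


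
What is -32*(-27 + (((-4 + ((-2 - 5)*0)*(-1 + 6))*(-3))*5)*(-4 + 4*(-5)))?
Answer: 46944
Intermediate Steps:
-32*(-27 + (((-4 + ((-2 - 5)*0)*(-1 + 6))*(-3))*5)*(-4 + 4*(-5))) = -32*(-27 + (((-4 - 7*0*5)*(-3))*5)*(-4 - 20)) = -32*(-27 + (((-4 + 0*5)*(-3))*5)*(-24)) = -32*(-27 + (((-4 + 0)*(-3))*5)*(-24)) = -32*(-27 + (-4*(-3)*5)*(-24)) = -32*(-27 + (12*5)*(-24)) = -32*(-27 + 60*(-24)) = -32*(-27 - 1440) = -32*(-1467) = 46944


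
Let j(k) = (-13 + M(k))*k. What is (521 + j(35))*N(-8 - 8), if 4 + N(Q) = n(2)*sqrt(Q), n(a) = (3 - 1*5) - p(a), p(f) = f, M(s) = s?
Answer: -5164 - 20656*I ≈ -5164.0 - 20656.0*I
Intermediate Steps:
n(a) = -2 - a (n(a) = (3 - 1*5) - a = (3 - 5) - a = -2 - a)
j(k) = k*(-13 + k) (j(k) = (-13 + k)*k = k*(-13 + k))
N(Q) = -4 - 4*sqrt(Q) (N(Q) = -4 + (-2 - 1*2)*sqrt(Q) = -4 + (-2 - 2)*sqrt(Q) = -4 - 4*sqrt(Q))
(521 + j(35))*N(-8 - 8) = (521 + 35*(-13 + 35))*(-4 - 4*sqrt(-8 - 8)) = (521 + 35*22)*(-4 - 16*I) = (521 + 770)*(-4 - 16*I) = 1291*(-4 - 16*I) = -5164 - 20656*I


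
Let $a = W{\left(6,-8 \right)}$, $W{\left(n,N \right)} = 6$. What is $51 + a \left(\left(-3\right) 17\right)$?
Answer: $-255$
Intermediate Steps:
$a = 6$
$51 + a \left(\left(-3\right) 17\right) = 51 + 6 \left(\left(-3\right) 17\right) = 51 + 6 \left(-51\right) = 51 - 306 = -255$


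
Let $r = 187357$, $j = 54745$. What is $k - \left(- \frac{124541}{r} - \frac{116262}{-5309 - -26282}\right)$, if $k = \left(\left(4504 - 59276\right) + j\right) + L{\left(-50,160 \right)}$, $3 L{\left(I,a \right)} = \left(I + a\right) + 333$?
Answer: $\frac{498546726821}{3929438361} \approx 126.87$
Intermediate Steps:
$L{\left(I,a \right)} = 111 + \frac{I}{3} + \frac{a}{3}$ ($L{\left(I,a \right)} = \frac{\left(I + a\right) + 333}{3} = \frac{333 + I + a}{3} = 111 + \frac{I}{3} + \frac{a}{3}$)
$k = \frac{362}{3}$ ($k = \left(\left(4504 - 59276\right) + 54745\right) + \left(111 + \frac{1}{3} \left(-50\right) + \frac{1}{3} \cdot 160\right) = \left(\left(4504 - 59276\right) + 54745\right) + \left(111 - \frac{50}{3} + \frac{160}{3}\right) = \left(-54772 + 54745\right) + \frac{443}{3} = -27 + \frac{443}{3} = \frac{362}{3} \approx 120.67$)
$k - \left(- \frac{124541}{r} - \frac{116262}{-5309 - -26282}\right) = \frac{362}{3} - \left(- \frac{124541}{187357} - \frac{116262}{-5309 - -26282}\right) = \frac{362}{3} - \left(\left(-124541\right) \frac{1}{187357} - \frac{116262}{-5309 + 26282}\right) = \frac{362}{3} - \left(- \frac{124541}{187357} - \frac{116262}{20973}\right) = \frac{362}{3} - \left(- \frac{124541}{187357} - \frac{38754}{6991}\right) = \frac{362}{3} - - \frac{8131499309}{1309812787} = \frac{362}{3} + \frac{8131499309}{1309812787} = \frac{498546726821}{3929438361}$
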